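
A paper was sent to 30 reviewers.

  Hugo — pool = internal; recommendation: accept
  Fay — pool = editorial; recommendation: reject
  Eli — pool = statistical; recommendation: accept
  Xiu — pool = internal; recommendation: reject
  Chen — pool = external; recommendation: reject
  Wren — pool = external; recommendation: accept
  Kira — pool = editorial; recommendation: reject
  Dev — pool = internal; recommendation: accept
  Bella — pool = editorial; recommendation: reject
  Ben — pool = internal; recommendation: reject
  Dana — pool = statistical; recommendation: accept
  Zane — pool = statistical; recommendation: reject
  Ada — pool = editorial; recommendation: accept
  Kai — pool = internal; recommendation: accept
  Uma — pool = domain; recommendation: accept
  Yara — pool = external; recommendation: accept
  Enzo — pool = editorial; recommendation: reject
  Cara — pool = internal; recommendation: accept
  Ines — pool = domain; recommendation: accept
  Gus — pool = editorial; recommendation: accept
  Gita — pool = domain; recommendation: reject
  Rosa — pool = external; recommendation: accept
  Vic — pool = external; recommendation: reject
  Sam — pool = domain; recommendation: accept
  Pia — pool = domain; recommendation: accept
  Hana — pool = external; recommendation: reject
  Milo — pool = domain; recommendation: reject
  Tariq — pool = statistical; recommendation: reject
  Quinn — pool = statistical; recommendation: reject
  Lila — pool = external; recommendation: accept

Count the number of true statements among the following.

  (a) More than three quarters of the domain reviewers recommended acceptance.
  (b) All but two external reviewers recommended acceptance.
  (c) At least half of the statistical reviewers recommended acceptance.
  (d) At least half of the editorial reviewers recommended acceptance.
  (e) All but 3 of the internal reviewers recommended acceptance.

(a) domain: |A| = 6, |A ∩ B| = 4; needs |A ∩ B| / |A| > 3/4 — false.
(b) external: |A| = 7, |A ∩ B| = 4; needs |A ∖ B| = 2 — false.
(c) statistical: |A| = 5, |A ∩ B| = 2; needs |A ∩ B| ≥ |A ∖ B| — false.
(d) editorial: |A| = 6, |A ∩ B| = 2; needs |A ∩ B| ≥ |A ∖ B| — false.
(e) internal: |A| = 6, |A ∩ B| = 4; needs |A ∖ B| = 3 — false.

0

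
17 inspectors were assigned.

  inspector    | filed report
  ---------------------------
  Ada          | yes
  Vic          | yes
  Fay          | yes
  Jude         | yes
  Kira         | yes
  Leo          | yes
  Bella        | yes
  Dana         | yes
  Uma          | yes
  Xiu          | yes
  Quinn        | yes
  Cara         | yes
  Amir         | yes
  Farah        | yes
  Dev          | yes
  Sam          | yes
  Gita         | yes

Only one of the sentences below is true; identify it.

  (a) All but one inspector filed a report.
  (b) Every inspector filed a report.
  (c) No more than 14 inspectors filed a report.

(b)

|A| = 17, |A ∩ B| = 17, |A ∖ B| = 0.
(a) requires |A ∖ B| = 1: false.
(b) requires A ⊆ B, i.e. every element of A is in B (|A ∖ B| = 0): true.
(c) requires |A ∩ B| ≤ 14: false.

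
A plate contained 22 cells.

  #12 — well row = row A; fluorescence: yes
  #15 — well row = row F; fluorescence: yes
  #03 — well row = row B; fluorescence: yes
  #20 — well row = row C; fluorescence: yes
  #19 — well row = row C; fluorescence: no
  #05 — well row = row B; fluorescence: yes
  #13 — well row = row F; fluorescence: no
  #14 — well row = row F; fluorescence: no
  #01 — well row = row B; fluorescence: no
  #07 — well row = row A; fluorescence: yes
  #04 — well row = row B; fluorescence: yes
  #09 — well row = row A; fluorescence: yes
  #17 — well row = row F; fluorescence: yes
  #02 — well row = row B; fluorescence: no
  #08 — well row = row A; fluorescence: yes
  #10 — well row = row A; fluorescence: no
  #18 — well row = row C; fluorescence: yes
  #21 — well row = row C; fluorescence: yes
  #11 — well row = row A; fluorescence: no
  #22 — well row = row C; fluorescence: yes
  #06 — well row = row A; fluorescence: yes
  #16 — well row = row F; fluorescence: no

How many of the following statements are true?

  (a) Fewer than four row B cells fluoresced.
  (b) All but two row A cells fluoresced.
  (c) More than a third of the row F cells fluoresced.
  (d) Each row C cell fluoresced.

3

(a) row B: |A| = 5, |A ∩ B| = 3; needs |A ∩ B| < 4 — true.
(b) row A: |A| = 7, |A ∩ B| = 5; needs |A ∖ B| = 2 — true.
(c) row F: |A| = 5, |A ∩ B| = 2; needs |A ∩ B| / |A| > 1/3 — true.
(d) row C: |A| = 5, |A ∩ B| = 4; needs A ⊆ B, i.e. every element of A is in B (|A ∖ B| = 0) — false.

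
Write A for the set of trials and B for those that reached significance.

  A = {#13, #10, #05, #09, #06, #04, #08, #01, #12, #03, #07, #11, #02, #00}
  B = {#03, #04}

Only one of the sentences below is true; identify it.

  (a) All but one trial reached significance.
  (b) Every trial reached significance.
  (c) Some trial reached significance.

(c)

|A| = 14, |A ∩ B| = 2, |A ∖ B| = 12.
(a) requires |A ∖ B| = 1: false.
(b) requires A ⊆ B, i.e. every element of A is in B (|A ∖ B| = 0): false.
(c) requires A ∩ B ≠ ∅ (|A ∩ B| ≥ 1): true.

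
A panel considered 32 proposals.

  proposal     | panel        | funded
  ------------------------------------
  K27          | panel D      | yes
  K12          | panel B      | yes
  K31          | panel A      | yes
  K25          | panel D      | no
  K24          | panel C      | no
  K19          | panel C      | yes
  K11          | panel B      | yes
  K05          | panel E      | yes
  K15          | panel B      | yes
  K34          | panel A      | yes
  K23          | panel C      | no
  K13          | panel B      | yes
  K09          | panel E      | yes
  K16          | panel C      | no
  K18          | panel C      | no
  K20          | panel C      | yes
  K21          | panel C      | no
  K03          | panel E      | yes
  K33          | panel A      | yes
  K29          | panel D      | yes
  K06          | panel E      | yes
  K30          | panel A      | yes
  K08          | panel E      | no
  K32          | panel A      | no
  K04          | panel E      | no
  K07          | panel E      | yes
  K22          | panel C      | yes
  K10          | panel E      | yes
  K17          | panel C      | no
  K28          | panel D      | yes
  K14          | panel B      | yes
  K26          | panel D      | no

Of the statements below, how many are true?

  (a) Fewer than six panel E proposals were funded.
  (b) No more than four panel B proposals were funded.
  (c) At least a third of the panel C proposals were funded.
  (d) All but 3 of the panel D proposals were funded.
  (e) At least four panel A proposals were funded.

(a) panel E: |A| = 8, |A ∩ B| = 6; needs |A ∩ B| < 6 — false.
(b) panel B: |A| = 5, |A ∩ B| = 5; needs |A ∩ B| ≤ 4 — false.
(c) panel C: |A| = 9, |A ∩ B| = 3; needs |A ∩ B| / |A| ≥ 1/3 — true.
(d) panel D: |A| = 5, |A ∩ B| = 3; needs |A ∖ B| = 3 — false.
(e) panel A: |A| = 5, |A ∩ B| = 4; needs |A ∩ B| ≥ 4 — true.

2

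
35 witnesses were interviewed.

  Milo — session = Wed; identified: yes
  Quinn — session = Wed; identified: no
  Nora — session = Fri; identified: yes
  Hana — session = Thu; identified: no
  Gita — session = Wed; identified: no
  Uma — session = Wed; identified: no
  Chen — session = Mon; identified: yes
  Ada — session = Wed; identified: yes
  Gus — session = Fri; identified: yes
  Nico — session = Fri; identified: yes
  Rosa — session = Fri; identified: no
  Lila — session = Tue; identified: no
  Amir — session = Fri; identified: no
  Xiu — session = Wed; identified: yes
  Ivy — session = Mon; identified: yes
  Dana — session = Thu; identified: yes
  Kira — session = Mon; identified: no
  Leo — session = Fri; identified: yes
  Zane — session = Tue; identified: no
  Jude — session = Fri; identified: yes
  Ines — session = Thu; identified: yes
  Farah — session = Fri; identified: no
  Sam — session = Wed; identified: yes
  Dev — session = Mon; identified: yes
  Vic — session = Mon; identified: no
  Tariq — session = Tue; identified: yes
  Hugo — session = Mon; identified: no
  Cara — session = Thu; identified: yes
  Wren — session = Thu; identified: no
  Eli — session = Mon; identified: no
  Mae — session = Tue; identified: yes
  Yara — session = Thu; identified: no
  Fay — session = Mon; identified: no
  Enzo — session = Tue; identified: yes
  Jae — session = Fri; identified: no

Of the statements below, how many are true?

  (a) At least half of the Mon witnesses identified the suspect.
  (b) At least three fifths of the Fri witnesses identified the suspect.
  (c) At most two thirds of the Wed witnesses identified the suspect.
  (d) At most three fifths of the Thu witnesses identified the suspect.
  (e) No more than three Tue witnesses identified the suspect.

(a) Mon: |A| = 8, |A ∩ B| = 3; needs |A ∩ B| ≥ |A ∖ B| — false.
(b) Fri: |A| = 9, |A ∩ B| = 5; needs |A ∩ B| / |A| ≥ 3/5 — false.
(c) Wed: |A| = 7, |A ∩ B| = 4; needs |A ∩ B| / |A| ≤ 2/3 — true.
(d) Thu: |A| = 6, |A ∩ B| = 3; needs |A ∩ B| / |A| ≤ 3/5 — true.
(e) Tue: |A| = 5, |A ∩ B| = 3; needs |A ∩ B| ≤ 3 — true.

3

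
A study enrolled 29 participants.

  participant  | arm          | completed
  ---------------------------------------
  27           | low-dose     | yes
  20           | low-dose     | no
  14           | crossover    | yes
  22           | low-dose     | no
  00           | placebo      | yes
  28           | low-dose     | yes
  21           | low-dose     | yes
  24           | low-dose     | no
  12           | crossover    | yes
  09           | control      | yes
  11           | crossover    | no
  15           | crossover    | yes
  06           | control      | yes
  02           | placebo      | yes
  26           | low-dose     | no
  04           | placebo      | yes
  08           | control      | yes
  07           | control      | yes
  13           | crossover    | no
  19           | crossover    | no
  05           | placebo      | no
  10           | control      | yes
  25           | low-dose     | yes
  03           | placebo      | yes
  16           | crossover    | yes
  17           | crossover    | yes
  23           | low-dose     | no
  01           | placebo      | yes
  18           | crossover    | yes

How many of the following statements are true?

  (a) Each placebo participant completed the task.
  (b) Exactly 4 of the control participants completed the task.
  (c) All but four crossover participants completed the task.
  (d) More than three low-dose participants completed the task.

(a) placebo: |A| = 6, |A ∩ B| = 5; needs A ⊆ B, i.e. every element of A is in B (|A ∖ B| = 0) — false.
(b) control: |A| = 5, |A ∩ B| = 5; needs |A ∩ B| = 4 — false.
(c) crossover: |A| = 9, |A ∩ B| = 6; needs |A ∖ B| = 4 — false.
(d) low-dose: |A| = 9, |A ∩ B| = 4; needs |A ∩ B| > 3 — true.

1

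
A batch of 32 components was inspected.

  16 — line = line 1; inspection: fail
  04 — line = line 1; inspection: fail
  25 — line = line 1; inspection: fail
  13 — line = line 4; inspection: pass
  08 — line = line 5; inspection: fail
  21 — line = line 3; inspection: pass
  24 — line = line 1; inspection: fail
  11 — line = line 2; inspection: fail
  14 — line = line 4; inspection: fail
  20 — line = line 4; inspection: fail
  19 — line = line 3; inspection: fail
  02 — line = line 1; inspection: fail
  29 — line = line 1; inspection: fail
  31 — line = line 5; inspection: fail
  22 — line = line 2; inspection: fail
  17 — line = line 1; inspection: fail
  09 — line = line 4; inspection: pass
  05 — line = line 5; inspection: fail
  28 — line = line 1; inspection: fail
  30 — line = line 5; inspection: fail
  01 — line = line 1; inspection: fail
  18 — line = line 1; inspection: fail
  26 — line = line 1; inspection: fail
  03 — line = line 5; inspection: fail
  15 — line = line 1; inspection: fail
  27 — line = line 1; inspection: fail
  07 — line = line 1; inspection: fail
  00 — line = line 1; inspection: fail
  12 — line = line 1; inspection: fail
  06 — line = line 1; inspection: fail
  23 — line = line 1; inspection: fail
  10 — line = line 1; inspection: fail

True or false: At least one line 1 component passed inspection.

Truth condition: A ∩ B ≠ ∅ (|A ∩ B| ≥ 1).
|A| = 19, |A ∩ B| = 0, |A ∖ B| = 19.
So the statement is false.

False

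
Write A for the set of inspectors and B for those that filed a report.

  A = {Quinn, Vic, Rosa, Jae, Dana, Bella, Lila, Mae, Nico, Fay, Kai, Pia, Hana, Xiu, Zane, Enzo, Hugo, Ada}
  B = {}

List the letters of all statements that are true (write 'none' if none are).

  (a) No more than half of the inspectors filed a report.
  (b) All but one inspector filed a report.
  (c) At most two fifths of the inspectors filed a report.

|A| = 18, |A ∩ B| = 0, |A ∖ B| = 18.
(a) |A ∩ B| ≤ |A ∖ B|: holds.
(b) |A ∖ B| = 1: fails.
(c) |A ∩ B| / |A| ≤ 2/5: holds.

(a), (c)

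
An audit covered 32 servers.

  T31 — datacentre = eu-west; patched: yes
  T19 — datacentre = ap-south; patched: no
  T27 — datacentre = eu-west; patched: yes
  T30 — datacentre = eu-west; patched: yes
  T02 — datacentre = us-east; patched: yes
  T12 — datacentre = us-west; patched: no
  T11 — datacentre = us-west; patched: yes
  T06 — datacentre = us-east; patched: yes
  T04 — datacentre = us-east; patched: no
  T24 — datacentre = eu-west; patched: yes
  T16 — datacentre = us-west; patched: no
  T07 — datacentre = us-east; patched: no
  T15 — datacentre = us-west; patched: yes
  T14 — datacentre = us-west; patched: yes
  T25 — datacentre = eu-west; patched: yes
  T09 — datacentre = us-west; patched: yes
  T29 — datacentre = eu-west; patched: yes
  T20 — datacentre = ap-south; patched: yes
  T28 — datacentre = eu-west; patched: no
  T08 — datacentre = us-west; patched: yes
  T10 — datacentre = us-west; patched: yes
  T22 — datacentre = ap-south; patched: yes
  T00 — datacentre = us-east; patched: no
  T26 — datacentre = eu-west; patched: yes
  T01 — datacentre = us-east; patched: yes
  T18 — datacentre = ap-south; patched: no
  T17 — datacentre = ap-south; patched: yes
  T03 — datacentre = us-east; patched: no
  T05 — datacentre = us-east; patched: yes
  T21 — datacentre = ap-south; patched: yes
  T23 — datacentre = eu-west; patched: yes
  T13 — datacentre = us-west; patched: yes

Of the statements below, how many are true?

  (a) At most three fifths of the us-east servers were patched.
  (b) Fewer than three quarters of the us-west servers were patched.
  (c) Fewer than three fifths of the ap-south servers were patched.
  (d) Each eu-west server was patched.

1

(a) us-east: |A| = 8, |A ∩ B| = 4; needs |A ∩ B| / |A| ≤ 3/5 — true.
(b) us-west: |A| = 9, |A ∩ B| = 7; needs |A ∩ B| / |A| < 3/4 — false.
(c) ap-south: |A| = 6, |A ∩ B| = 4; needs |A ∩ B| / |A| < 3/5 — false.
(d) eu-west: |A| = 9, |A ∩ B| = 8; needs A ⊆ B, i.e. every element of A is in B (|A ∖ B| = 0) — false.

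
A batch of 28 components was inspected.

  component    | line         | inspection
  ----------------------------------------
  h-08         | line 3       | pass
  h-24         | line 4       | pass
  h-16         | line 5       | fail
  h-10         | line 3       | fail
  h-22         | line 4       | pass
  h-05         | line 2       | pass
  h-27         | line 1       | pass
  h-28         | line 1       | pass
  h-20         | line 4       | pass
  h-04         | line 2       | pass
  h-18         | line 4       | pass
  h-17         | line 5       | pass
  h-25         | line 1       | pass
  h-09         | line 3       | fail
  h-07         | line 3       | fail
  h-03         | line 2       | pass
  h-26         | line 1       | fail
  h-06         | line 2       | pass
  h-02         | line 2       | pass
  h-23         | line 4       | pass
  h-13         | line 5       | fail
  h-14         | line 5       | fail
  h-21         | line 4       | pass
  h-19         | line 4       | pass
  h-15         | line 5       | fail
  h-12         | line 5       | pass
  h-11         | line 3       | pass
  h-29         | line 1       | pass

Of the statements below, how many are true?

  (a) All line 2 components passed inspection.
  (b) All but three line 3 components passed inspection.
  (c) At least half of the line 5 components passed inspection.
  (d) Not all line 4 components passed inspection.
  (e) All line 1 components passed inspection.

(a) line 2: |A| = 5, |A ∩ B| = 5; needs A ⊆ B, i.e. every element of A is in B (|A ∖ B| = 0) — true.
(b) line 3: |A| = 5, |A ∩ B| = 2; needs |A ∖ B| = 3 — true.
(c) line 5: |A| = 6, |A ∩ B| = 2; needs |A ∩ B| ≥ |A ∖ B| — false.
(d) line 4: |A| = 7, |A ∩ B| = 7; needs A ⊄ B (|A ∖ B| ≥ 1) — false.
(e) line 1: |A| = 5, |A ∩ B| = 4; needs A ⊆ B, i.e. every element of A is in B (|A ∖ B| = 0) — false.

2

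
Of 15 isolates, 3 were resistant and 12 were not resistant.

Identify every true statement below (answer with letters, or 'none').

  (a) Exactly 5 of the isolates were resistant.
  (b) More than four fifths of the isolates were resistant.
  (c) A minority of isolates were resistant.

(c)

|A| = 15, |A ∩ B| = 3, |A ∖ B| = 12.
(a) |A ∩ B| = 5: fails.
(b) |A ∩ B| / |A| > 4/5: fails.
(c) |A ∩ B| < |A ∖ B|: holds.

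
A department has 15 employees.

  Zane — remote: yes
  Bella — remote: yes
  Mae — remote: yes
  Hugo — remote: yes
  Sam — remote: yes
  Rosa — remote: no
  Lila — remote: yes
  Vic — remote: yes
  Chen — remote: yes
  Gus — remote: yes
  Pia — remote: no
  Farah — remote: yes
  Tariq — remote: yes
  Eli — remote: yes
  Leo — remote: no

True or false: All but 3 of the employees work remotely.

Truth condition: |A ∖ B| = 3.
|A| = 15, |A ∩ B| = 12, |A ∖ B| = 3.
|A ∖ B| = 3, so the statement is true.

True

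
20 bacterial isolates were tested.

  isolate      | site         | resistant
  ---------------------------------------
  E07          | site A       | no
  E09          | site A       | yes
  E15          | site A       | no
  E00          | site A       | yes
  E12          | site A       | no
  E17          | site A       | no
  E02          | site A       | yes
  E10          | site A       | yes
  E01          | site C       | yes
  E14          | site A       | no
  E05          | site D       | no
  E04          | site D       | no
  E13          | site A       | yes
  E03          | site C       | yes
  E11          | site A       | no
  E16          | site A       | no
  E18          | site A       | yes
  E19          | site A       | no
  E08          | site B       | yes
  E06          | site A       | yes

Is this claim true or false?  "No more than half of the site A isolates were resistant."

'No more than half of the site A isolates were resistant' holds iff |A ∩ B| ≤ |A ∖ B|.
|A| = 15, |A ∩ B| = 7, |A ∖ B| = 8.
7 < 8, so the statement is true.

True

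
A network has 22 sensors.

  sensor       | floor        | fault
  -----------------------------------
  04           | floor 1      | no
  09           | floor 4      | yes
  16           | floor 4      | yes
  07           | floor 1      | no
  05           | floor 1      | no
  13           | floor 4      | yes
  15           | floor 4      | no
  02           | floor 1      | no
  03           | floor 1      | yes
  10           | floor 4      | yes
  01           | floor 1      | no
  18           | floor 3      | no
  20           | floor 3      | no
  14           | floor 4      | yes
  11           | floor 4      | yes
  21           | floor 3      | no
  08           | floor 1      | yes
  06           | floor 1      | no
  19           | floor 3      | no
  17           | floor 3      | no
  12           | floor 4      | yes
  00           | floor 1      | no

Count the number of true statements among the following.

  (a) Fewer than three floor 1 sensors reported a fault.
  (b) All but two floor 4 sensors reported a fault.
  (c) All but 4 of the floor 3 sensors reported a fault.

(a) floor 1: |A| = 9, |A ∩ B| = 2; needs |A ∩ B| < 3 — true.
(b) floor 4: |A| = 8, |A ∩ B| = 7; needs |A ∖ B| = 2 — false.
(c) floor 3: |A| = 5, |A ∩ B| = 0; needs |A ∖ B| = 4 — false.

1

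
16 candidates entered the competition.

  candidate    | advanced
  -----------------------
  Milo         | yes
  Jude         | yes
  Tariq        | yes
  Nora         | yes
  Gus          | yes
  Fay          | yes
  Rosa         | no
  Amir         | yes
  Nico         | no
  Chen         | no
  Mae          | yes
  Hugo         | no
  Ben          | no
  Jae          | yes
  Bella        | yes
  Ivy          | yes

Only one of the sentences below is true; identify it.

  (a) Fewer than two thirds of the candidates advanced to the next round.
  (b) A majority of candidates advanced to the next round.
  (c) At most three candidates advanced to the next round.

(b)

|A| = 16, |A ∩ B| = 11, |A ∖ B| = 5.
(a) requires |A ∩ B| / |A| < 2/3: false.
(b) requires |A ∩ B| > |A ∖ B|: true.
(c) requires |A ∩ B| ≤ 3: false.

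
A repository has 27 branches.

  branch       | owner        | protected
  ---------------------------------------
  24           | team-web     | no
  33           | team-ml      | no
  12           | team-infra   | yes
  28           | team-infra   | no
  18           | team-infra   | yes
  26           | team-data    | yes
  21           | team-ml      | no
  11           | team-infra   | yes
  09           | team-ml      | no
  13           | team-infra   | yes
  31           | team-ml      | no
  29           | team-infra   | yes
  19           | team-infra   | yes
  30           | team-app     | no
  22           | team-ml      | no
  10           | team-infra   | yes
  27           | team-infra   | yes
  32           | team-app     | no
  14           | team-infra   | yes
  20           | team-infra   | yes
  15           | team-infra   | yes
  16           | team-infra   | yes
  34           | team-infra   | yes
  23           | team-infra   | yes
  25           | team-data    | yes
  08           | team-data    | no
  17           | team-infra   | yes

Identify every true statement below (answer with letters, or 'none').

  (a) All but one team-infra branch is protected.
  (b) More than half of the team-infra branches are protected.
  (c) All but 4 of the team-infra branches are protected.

|A| = 16, |A ∩ B| = 15, |A ∖ B| = 1.
(a) |A ∖ B| = 1: holds.
(b) |A ∩ B| > |A ∖ B|: holds.
(c) |A ∖ B| = 4: fails.

(a), (b)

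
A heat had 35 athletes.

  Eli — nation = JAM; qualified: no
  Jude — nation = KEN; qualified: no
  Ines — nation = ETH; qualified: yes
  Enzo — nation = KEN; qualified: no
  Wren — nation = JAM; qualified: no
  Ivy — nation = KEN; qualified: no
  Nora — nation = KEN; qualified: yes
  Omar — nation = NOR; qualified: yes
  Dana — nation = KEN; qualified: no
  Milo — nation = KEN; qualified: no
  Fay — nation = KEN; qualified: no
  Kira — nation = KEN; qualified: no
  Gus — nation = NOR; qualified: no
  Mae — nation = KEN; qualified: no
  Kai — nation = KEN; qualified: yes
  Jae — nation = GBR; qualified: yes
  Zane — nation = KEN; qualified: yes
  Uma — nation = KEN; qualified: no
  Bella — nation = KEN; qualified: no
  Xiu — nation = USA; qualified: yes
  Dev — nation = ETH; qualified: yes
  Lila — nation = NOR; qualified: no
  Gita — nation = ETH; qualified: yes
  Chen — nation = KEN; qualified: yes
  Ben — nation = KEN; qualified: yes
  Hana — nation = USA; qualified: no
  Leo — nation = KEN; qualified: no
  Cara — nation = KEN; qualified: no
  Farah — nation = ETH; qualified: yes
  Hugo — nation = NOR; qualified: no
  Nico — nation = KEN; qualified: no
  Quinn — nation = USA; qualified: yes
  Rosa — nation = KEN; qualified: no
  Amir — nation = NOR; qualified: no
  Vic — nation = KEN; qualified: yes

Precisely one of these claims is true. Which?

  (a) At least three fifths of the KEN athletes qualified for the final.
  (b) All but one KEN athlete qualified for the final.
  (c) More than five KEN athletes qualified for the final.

(c)

|A| = 20, |A ∩ B| = 6, |A ∖ B| = 14.
(a) requires |A ∩ B| / |A| ≥ 3/5: false.
(b) requires |A ∖ B| = 1: false.
(c) requires |A ∩ B| > 5: true.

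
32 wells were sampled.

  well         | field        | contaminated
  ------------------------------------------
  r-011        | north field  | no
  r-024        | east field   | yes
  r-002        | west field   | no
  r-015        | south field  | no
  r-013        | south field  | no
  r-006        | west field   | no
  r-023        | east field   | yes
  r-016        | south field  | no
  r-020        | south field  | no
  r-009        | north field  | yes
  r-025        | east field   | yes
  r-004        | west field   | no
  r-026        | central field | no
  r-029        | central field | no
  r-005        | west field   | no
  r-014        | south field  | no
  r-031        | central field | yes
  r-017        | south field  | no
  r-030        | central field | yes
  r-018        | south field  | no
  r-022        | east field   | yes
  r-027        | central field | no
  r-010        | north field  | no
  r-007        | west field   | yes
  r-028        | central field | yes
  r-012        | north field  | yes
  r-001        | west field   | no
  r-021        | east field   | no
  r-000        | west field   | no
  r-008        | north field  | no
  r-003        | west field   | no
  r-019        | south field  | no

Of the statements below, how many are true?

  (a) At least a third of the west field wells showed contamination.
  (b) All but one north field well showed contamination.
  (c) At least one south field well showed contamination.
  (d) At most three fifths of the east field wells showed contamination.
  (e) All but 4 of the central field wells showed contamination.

(a) west field: |A| = 8, |A ∩ B| = 1; needs |A ∩ B| / |A| ≥ 1/3 — false.
(b) north field: |A| = 5, |A ∩ B| = 2; needs |A ∖ B| = 1 — false.
(c) south field: |A| = 8, |A ∩ B| = 0; needs A ∩ B ≠ ∅ (|A ∩ B| ≥ 1) — false.
(d) east field: |A| = 5, |A ∩ B| = 4; needs |A ∩ B| / |A| ≤ 3/5 — false.
(e) central field: |A| = 6, |A ∩ B| = 3; needs |A ∖ B| = 4 — false.

0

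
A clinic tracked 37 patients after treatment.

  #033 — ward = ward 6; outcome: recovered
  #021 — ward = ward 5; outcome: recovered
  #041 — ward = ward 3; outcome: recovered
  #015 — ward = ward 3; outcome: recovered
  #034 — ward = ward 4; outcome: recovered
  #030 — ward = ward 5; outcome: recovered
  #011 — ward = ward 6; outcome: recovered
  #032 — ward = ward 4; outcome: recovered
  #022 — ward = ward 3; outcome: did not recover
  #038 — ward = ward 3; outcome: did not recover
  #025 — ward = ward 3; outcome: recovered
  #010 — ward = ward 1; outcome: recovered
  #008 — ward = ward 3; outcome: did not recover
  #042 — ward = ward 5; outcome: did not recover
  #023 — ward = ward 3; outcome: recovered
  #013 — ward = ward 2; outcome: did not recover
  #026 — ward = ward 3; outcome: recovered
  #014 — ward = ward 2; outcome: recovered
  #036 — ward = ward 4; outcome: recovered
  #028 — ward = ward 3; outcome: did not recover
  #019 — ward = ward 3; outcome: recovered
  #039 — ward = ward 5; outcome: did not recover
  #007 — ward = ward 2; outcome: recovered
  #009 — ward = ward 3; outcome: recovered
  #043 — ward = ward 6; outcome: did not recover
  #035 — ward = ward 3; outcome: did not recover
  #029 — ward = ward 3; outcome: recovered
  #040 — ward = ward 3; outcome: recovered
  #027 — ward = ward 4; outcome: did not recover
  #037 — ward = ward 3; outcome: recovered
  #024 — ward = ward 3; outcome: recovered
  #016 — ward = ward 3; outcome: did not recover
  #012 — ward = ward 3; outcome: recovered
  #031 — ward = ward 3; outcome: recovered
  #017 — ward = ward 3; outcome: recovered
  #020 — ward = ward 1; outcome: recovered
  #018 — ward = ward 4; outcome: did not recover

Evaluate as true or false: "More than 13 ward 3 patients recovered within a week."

True

'More than 13 ward 3 patients recovered within a week' holds iff |A ∩ B| > 13.
|A| = 20, |A ∩ B| = 14, |A ∖ B| = 6.
|A ∩ B| = 14, so the statement is true.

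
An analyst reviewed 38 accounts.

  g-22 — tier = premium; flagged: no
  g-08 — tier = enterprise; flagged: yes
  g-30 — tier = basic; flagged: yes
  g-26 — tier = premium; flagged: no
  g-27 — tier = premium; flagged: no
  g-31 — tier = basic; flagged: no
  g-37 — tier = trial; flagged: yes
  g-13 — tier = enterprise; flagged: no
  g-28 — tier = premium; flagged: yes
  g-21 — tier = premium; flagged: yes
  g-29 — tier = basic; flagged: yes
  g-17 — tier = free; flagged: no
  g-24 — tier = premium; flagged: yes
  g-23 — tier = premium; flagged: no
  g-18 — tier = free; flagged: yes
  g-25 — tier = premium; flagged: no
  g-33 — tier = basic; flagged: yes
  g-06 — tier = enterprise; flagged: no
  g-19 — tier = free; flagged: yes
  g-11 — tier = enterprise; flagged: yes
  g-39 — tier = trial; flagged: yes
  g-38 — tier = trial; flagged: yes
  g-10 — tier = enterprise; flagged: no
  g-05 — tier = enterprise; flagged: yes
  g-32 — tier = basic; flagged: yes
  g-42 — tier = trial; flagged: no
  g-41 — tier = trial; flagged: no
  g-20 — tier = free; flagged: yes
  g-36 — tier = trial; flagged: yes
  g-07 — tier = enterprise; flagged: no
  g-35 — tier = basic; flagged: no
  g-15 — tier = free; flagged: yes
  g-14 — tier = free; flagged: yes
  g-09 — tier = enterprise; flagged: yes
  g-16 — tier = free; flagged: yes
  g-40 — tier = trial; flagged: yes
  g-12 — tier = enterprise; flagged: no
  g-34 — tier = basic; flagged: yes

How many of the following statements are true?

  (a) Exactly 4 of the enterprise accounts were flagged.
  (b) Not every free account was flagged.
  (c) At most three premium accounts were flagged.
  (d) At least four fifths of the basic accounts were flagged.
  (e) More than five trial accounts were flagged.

(a) enterprise: |A| = 9, |A ∩ B| = 4; needs |A ∩ B| = 4 — true.
(b) free: |A| = 7, |A ∩ B| = 6; needs A ⊄ B (|A ∖ B| ≥ 1) — true.
(c) premium: |A| = 8, |A ∩ B| = 3; needs |A ∩ B| ≤ 3 — true.
(d) basic: |A| = 7, |A ∩ B| = 5; needs |A ∩ B| / |A| ≥ 4/5 — false.
(e) trial: |A| = 7, |A ∩ B| = 5; needs |A ∩ B| > 5 — false.

3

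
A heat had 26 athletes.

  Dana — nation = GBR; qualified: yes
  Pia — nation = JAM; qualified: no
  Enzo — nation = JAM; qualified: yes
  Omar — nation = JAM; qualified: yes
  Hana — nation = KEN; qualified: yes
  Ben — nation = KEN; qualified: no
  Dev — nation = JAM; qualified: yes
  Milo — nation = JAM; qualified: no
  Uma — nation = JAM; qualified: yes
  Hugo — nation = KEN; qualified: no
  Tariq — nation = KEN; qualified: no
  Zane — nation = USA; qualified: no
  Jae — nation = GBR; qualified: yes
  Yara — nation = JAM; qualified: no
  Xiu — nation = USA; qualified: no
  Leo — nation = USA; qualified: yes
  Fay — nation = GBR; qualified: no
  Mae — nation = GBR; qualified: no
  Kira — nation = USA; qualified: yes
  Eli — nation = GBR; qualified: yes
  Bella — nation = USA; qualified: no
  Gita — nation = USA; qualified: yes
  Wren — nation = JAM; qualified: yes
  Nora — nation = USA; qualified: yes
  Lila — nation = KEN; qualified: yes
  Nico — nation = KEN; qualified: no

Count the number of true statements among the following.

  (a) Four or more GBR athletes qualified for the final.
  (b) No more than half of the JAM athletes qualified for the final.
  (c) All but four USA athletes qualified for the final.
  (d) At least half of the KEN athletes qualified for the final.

0

(a) GBR: |A| = 5, |A ∩ B| = 3; needs |A ∩ B| ≥ 4 — false.
(b) JAM: |A| = 8, |A ∩ B| = 5; needs |A ∩ B| ≤ |A ∖ B| — false.
(c) USA: |A| = 7, |A ∩ B| = 4; needs |A ∖ B| = 4 — false.
(d) KEN: |A| = 6, |A ∩ B| = 2; needs |A ∩ B| ≥ |A ∖ B| — false.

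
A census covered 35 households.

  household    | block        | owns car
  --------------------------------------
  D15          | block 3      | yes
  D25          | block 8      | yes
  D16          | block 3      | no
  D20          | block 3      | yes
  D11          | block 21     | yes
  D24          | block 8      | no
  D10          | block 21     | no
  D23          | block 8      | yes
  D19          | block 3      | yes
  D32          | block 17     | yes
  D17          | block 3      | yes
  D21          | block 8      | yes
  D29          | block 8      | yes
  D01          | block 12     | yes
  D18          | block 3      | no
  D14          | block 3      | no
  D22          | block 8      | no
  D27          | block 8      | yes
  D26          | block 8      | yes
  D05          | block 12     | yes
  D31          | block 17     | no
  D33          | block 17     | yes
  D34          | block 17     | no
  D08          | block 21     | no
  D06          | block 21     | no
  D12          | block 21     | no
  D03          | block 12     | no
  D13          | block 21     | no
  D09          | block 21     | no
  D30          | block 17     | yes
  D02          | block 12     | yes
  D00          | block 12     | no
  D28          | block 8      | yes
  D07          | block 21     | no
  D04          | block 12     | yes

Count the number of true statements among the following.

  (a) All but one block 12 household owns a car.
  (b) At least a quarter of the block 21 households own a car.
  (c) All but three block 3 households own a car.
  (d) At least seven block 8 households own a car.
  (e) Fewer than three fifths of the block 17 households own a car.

2

(a) block 12: |A| = 6, |A ∩ B| = 4; needs |A ∖ B| = 1 — false.
(b) block 21: |A| = 8, |A ∩ B| = 1; needs |A ∩ B| / |A| ≥ 1/4 — false.
(c) block 3: |A| = 7, |A ∩ B| = 4; needs |A ∖ B| = 3 — true.
(d) block 8: |A| = 9, |A ∩ B| = 7; needs |A ∩ B| ≥ 7 — true.
(e) block 17: |A| = 5, |A ∩ B| = 3; needs |A ∩ B| / |A| < 3/5 — false.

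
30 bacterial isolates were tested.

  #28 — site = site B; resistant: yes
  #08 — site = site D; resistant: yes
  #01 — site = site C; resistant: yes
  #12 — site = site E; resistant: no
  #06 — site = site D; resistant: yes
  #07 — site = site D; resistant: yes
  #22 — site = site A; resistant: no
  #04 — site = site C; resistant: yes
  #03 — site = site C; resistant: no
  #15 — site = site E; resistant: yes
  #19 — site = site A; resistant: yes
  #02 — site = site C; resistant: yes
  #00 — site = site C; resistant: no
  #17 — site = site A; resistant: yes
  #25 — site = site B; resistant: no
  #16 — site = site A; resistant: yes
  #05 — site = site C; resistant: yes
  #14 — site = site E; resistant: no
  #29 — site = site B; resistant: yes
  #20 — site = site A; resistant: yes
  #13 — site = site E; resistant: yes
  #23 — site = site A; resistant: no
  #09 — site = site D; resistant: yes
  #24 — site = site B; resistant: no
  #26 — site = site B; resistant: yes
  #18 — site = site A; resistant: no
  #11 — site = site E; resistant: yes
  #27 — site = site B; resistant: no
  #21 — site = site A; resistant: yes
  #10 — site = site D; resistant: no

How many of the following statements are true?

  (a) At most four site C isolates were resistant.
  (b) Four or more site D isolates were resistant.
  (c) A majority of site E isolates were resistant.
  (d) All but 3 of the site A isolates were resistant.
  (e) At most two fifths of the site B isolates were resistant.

4

(a) site C: |A| = 6, |A ∩ B| = 4; needs |A ∩ B| ≤ 4 — true.
(b) site D: |A| = 5, |A ∩ B| = 4; needs |A ∩ B| ≥ 4 — true.
(c) site E: |A| = 5, |A ∩ B| = 3; needs |A ∩ B| > |A ∖ B| — true.
(d) site A: |A| = 8, |A ∩ B| = 5; needs |A ∖ B| = 3 — true.
(e) site B: |A| = 6, |A ∩ B| = 3; needs |A ∩ B| / |A| ≤ 2/5 — false.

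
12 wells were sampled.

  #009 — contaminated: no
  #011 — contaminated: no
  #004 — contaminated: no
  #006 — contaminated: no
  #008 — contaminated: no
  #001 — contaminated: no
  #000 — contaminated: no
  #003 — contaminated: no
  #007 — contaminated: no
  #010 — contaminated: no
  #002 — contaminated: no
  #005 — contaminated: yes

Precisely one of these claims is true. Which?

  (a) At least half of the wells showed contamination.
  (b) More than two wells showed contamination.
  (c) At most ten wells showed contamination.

|A| = 12, |A ∩ B| = 1, |A ∖ B| = 11.
(a) requires |A ∩ B| ≥ |A ∖ B|: false.
(b) requires |A ∩ B| > 2: false.
(c) requires |A ∩ B| ≤ 10: true.

(c)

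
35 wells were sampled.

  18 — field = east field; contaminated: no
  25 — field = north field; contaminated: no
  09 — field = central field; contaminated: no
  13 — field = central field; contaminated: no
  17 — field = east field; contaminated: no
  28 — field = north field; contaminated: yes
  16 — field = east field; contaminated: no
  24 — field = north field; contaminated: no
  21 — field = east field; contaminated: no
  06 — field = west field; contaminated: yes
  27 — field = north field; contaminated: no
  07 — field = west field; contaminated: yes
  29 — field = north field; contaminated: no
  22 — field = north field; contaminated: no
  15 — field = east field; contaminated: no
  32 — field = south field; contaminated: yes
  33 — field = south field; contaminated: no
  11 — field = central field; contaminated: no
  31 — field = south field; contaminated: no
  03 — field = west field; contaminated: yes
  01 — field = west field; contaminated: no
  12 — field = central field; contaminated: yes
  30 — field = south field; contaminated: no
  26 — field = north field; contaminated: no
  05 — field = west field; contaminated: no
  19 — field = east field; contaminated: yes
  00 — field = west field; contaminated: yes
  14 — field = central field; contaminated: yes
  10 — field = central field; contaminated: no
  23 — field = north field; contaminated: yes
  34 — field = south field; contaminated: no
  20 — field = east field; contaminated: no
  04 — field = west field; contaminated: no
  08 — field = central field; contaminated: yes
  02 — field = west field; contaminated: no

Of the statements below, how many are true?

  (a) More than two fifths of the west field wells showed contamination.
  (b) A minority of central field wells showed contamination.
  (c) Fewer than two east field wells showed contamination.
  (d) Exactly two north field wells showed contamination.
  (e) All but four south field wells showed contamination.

(a) west field: |A| = 8, |A ∩ B| = 4; needs |A ∩ B| / |A| > 2/5 — true.
(b) central field: |A| = 7, |A ∩ B| = 3; needs |A ∩ B| < |A ∖ B| — true.
(c) east field: |A| = 7, |A ∩ B| = 1; needs |A ∩ B| < 2 — true.
(d) north field: |A| = 8, |A ∩ B| = 2; needs |A ∩ B| = 2 — true.
(e) south field: |A| = 5, |A ∩ B| = 1; needs |A ∖ B| = 4 — true.

5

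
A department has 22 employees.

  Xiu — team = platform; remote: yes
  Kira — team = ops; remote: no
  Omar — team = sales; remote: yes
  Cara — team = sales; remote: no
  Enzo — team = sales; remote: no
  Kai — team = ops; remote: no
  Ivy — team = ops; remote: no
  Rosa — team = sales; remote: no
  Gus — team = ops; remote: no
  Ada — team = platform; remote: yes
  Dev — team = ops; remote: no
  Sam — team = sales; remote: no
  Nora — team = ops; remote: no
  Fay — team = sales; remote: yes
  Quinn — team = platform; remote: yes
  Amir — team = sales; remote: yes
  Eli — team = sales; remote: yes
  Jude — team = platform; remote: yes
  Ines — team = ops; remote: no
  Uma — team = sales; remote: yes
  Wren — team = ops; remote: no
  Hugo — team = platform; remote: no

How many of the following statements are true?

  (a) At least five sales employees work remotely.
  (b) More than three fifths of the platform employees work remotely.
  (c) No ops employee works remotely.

(a) sales: |A| = 9, |A ∩ B| = 5; needs |A ∩ B| ≥ 5 — true.
(b) platform: |A| = 5, |A ∩ B| = 4; needs |A ∩ B| / |A| > 3/5 — true.
(c) ops: |A| = 8, |A ∩ B| = 0; needs A ∩ B = ∅ (|A ∩ B| = 0) — true.

3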